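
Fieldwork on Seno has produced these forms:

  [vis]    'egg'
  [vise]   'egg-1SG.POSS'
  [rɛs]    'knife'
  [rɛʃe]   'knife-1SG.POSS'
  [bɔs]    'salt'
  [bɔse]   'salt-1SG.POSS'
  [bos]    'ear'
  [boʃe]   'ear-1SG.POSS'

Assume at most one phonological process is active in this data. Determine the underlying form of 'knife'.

'knife' shows [s] ~ [ʃ] at the end of the stem ([rɛs] vs [rɛʃe]).
The stem 'egg' ([vis], [vise]) shows [s] unchanged in both environments, so [s] cannot be basic with [ʃ] derived before the 1SG.POSS suffix.
The underlying segment must be /ʃ/; palato-alveolar /ʃ/ becomes [s] when no front vowel follows, yielding [s] there.
So 'knife' = /rɛʃ/.

/rɛʃ/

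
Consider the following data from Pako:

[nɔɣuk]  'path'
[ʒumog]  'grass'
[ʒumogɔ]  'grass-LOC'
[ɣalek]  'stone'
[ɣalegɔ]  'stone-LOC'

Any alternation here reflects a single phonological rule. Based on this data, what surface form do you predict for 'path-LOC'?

In [ɣalek] and [ɣalegɔ] the final segment of 'stone' alternates: [k] ~ [g].
The stem 'grass' ([ʒumog], [ʒumogɔ]) shows [g] unchanged in both environments, so [g] cannot be basic with [k] derived in isolation.
So /k/ is underlying, and a rule of intervocalic voicing — voiceless stops become voiced between vowels — gives [g].
The one attested form of 'path', [nɔɣuk], shows underlying /nɔɣuk/. Applying the same rule between vowels gives [nɔɣugɔ].

[nɔɣugɔ]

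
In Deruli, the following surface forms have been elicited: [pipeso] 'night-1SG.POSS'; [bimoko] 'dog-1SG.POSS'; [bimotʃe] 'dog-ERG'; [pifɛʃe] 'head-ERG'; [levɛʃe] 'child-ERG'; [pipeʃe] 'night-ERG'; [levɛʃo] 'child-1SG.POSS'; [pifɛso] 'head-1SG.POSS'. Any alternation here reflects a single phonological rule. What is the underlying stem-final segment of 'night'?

In [pipeso] and [pipeʃe] the final segment of 'night' alternates: [s] ~ [ʃ].
The stem 'child' ([levɛʃo], [levɛʃe]) shows [ʃ] unchanged in both environments, so [ʃ] cannot be basic with [s] derived before the 1SG.POSS suffix.
The underlying segment must be /s/; /k/ and /s/ become palato-alveolar [tʃ] and [ʃ] before a front vowel, yielding [ʃ] there.

/s/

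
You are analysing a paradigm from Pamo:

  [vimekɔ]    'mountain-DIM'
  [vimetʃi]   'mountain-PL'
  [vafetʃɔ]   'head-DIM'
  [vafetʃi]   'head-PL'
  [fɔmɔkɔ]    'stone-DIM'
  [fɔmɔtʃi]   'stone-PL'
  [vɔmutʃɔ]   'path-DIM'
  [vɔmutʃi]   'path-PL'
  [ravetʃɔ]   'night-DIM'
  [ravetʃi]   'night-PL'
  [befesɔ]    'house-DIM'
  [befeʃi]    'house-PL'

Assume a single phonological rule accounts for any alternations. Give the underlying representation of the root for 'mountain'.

The stem for 'mountain' ends in [k] in [vimekɔ] but [tʃ] in [vimetʃi].
If /tʃ/ were underlying and a rule turned it into [k] before the DIM suffix, 'path' would also alternate; but it has [tʃ] in both [vɔmutʃɔ] and [vɔmutʃi].
The underlying segment must be /k/; /k/ and /s/ become palato-alveolar [tʃ] and [ʃ] before a front vowel, yielding [tʃ] there.

/vimek/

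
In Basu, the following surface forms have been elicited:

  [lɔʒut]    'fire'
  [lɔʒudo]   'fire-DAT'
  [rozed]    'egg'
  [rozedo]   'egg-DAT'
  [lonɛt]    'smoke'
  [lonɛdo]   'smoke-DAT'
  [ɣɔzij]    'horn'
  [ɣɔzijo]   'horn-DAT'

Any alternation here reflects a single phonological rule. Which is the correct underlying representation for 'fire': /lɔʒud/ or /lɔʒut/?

In [lɔʒut] and [lɔʒudo] the final segment of 'fire' alternates: [t] ~ [d].
The stem 'egg' ([rozed], [rozedo]) shows [d] unchanged in both environments, so [d] cannot be basic with [t] derived in isolation.
So /t/ is underlying, and a rule of intervocalic voicing — voiceless stops become voiced between vowels — gives [d].

/lɔʒut/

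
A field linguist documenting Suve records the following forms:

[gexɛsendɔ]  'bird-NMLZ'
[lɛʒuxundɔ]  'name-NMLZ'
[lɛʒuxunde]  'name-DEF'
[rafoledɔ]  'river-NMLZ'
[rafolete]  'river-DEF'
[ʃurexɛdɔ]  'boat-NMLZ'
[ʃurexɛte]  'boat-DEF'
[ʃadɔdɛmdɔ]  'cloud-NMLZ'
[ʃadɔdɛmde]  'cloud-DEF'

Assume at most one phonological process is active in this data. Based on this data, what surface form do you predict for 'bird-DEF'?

The DEF morpheme has two allomorphs, [-de] and [-te].
The NMLZ suffix, which begins with [d], is invariant after every stem; so [d] is not altered by any rule here.
The DEF suffix is therefore /-te/ underlyingly, with post-nasal voicing: voiceless stops become voiced after a nasal.
After 'bird', which ends in a nasal, the suffix surfaces as [-de], giving [gexɛsende].

[gexɛsende]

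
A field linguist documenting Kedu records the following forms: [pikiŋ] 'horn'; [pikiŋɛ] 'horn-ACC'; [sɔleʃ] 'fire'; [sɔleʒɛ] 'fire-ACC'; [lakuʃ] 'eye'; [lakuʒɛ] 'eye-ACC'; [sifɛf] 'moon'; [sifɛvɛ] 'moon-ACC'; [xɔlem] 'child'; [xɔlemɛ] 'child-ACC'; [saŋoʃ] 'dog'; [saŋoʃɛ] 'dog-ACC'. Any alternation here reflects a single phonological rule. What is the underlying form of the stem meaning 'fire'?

/sɔleʒ/

The root 'fire' surfaces as [sɔleʃ] and [sɔleʒɛ], with a stem-final [ʃ] ~ [ʒ] alternation.
Compare 'dog', with invariant [ʃ] in [saŋoʃ] and [saŋoʃɛ]: an analysis with underlying /ʃ/ and a rule producing [ʒ] before the ACC suffix would wrongly predict alternation here too.
So /ʒ/ is underlying, and a rule of word-final obstruent devoicing — voiced obstruents become voiceless word-finally — gives [ʃ].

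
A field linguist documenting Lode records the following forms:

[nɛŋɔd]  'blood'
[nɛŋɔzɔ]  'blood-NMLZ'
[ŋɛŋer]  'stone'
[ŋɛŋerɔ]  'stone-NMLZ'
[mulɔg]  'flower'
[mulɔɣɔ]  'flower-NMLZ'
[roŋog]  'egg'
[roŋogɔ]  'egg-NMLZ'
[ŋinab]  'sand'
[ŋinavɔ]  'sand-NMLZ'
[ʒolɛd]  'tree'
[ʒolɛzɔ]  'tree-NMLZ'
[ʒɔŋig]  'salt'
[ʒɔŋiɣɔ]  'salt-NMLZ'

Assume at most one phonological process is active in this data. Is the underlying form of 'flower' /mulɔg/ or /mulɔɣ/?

The stem for 'flower' ends in [g] in [mulɔg] but [ɣ] in [mulɔɣɔ].
The stem 'egg' ([roŋog], [roŋogɔ]) shows [g] unchanged in both environments, so [g] cannot be basic with [ɣ] derived before the NMLZ suffix.
Therefore /ɣ/ is basic and [g] is derived by word-final hardening (voiced fricatives become stops word-finally).

/mulɔɣ/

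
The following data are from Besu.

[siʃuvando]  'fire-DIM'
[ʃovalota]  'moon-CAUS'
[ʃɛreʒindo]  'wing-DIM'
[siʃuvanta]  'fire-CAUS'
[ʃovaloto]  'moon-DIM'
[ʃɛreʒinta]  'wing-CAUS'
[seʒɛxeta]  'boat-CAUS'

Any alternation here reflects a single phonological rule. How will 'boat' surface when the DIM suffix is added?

The DIM morpheme has two allomorphs, [-do] and [-to].
The CAUS suffix, which begins with [t], is invariant after every stem; so [t] is not altered by any rule here.
The DIM suffix is therefore /-do/ underlyingly, with post-vocalic devoicing: voiced stops become voiceless after a vowel.
After 'boat', which ends in a vowel, the suffix surfaces as [-to], giving [seʒɛxeto].

[seʒɛxeto]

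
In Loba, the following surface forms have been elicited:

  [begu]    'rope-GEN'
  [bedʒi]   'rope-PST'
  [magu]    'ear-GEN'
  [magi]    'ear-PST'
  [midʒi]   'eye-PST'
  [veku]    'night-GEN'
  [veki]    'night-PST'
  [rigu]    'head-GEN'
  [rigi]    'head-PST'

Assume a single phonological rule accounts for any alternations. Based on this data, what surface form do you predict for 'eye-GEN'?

'rope' shows [g] ~ [dʒ] at the end of the stem ([begu] vs [bedʒi]).
But 'ear' keeps [g] in both environments ([magu], [magi]), so there is no rule changing /g/ to [dʒ] before the PST suffix.
The underlying segment must be /dʒ/; palato-alveolar /dʒ/ becomes [g] when no front vowel follows, yielding [g] there.
The one attested form of 'eye', [midʒi], shows underlying /midʒ/. Applying the same rule when no front vowel follows gives [migu].

[migu]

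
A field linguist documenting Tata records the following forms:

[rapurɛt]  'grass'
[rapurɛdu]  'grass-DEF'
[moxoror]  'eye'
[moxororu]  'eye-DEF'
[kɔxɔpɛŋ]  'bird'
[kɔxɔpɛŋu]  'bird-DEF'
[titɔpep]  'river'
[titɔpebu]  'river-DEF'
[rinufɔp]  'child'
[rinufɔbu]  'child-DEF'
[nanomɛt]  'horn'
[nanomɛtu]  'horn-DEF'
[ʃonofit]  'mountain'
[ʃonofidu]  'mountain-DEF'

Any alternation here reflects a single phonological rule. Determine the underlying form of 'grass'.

/rapurɛd/

The root 'grass' surfaces as [rapurɛt] and [rapurɛdu], with a stem-final [t] ~ [d] alternation.
The stem 'horn' ([nanomɛt], [nanomɛtu]) shows [t] unchanged in both environments, so [t] cannot be basic with [d] derived before the DEF suffix.
Therefore /d/ is basic and [t] is derived by word-final obstruent devoicing (voiced obstruents become voiceless word-finally).
So 'grass' = /rapurɛd/.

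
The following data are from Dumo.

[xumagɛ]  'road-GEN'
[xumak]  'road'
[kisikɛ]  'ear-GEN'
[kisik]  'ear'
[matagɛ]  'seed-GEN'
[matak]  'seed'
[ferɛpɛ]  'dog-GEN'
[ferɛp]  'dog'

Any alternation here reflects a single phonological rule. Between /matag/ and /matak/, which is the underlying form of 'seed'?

/matag/

The stem for 'seed' ends in [g] in [matagɛ] but [k] in [matak].
But 'ear' keeps [k] in both environments ([kisikɛ], [kisik]), so there is no rule changing /k/ to [g] before the GEN suffix.
The alternation reflects word-final obstruent devoicing: voiced obstruents become voiceless word-finally. /g/ is underlying.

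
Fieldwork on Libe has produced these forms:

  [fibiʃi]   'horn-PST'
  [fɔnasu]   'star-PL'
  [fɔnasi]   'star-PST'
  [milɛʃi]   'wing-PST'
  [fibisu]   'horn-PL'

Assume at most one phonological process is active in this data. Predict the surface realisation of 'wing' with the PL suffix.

[milɛsu]

In [fibisu] and [fibiʃi] the final segment of 'horn' alternates: [s] ~ [ʃ].
But 'star' keeps [s] in both environments ([fɔnasu], [fɔnasi]), so there is no rule changing /s/ to [ʃ] before the PST suffix.
So /ʃ/ is underlying, and a rule of depalatalization — palato-alveolar /ʃ/ becomes [s] when no front vowel follows — gives [s].
The one attested form of 'wing', [milɛʃi], shows underlying /milɛʃ/. Applying the same rule when no front vowel follows gives [milɛsu].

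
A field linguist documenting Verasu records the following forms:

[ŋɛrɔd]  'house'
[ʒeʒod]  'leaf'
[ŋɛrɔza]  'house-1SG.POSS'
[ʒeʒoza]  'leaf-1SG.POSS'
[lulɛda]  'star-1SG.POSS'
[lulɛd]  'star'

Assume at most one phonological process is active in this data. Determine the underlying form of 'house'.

'house' shows [z] ~ [d] at the end of the stem ([ŋɛrɔza] vs [ŋɛrɔd]).
But 'star' keeps [d] in both environments ([lulɛda], [lulɛd]), so there is no rule changing /d/ to [z] before the 1SG.POSS suffix.
So /z/ is underlying, and a rule of word-final hardening — voiced fricatives become stops word-finally — gives [d].

/ŋɛrɔz/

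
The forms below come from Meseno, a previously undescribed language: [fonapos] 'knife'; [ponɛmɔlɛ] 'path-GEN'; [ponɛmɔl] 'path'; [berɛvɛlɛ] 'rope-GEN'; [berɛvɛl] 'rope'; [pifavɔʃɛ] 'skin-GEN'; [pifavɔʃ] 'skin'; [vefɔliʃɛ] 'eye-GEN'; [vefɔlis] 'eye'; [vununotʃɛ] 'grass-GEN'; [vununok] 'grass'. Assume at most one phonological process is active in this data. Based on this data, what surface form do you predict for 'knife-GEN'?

The stem for 'eye' ends in [ʃ] in [vefɔliʃɛ] but [s] in [vefɔlis].
Compare 'skin', with invariant [ʃ] in [pifavɔʃɛ] and [pifavɔʃ]: an analysis with underlying /ʃ/ and a rule producing [s] in isolation would wrongly predict alternation here too.
The underlying segment must be /s/; /k/ and /s/ become palato-alveolar [tʃ] and [ʃ] before a front vowel, yielding [ʃ] there.
The one attested form of 'knife', [fonapos], shows underlying /fonapos/. Applying the same rule before a front vowel gives [fonapoʃɛ].

[fonapoʃɛ]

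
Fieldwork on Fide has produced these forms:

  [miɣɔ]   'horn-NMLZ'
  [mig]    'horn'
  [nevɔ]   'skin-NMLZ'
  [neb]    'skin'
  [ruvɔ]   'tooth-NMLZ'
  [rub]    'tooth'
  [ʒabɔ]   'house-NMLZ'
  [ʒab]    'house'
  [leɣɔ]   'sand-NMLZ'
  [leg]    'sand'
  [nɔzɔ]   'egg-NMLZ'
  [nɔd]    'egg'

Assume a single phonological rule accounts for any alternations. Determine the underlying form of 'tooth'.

'tooth' shows [v] ~ [b] at the end of the stem ([ruvɔ] vs [rub]).
But 'house' keeps [b] in both environments ([ʒabɔ], [ʒab]), so there is no rule changing /b/ to [v] before the NMLZ suffix.
The underlying segment must be /v/; voiced fricatives become stops word-finally, yielding [b] there.

/ruv/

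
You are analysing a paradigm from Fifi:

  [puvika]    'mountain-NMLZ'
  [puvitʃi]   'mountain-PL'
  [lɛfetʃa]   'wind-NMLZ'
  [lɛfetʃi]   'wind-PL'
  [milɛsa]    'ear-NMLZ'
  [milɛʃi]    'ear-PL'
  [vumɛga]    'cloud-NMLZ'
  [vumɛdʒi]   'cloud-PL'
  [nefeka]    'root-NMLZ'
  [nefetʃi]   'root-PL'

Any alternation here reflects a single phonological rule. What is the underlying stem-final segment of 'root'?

The root 'root' surfaces as [nefeka] and [nefetʃi], with a stem-final [k] ~ [tʃ] alternation.
But 'wind' keeps [tʃ] in both environments ([lɛfetʃa], [lɛfetʃi]), so there is no rule changing /tʃ/ to [k] before the NMLZ suffix.
The alternation reflects palatalization before a front vowel: /k/, /g/ and /s/ become palato-alveolar [tʃ], [dʒ] and [ʃ] before a front vowel. /k/ is underlying.

/k/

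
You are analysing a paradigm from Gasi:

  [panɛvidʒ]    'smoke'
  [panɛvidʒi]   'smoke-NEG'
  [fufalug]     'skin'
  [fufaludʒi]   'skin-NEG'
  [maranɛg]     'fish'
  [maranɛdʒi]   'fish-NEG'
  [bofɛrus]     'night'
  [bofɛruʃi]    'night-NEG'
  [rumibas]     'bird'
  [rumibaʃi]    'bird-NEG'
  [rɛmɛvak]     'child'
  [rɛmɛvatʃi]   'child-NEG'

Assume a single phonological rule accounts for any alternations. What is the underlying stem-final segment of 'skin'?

/g/

The stem for 'skin' ends in [g] in [fufalug] but [dʒ] in [fufaludʒi].
But 'smoke' keeps [dʒ] in both environments ([panɛvidʒ], [panɛvidʒi]), so there is no rule changing /dʒ/ to [g] in isolation.
The alternation reflects palatalization before a front vowel: /k/, /g/ and /s/ become palato-alveolar [tʃ], [dʒ] and [ʃ] before a front vowel. /g/ is underlying.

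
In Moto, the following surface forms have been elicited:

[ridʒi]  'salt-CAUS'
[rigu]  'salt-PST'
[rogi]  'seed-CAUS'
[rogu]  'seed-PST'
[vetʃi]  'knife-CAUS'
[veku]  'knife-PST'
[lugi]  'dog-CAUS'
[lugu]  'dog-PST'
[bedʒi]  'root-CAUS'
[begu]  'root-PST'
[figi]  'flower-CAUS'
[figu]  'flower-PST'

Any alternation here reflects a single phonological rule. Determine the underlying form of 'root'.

/bedʒ/

In [bedʒi] and [begu] the final segment of 'root' alternates: [dʒ] ~ [g].
If /g/ were underlying and a rule turned it into [dʒ] before the CAUS suffix, 'flower' would also alternate; but it has [g] in both [figi] and [figu].
The alternation reflects depalatalization: palato-alveolar /tʃ/ and /dʒ/ become [k] and [g] when no front vowel follows. /dʒ/ is underlying.
The underlying form of 'root' is therefore /bedʒ/.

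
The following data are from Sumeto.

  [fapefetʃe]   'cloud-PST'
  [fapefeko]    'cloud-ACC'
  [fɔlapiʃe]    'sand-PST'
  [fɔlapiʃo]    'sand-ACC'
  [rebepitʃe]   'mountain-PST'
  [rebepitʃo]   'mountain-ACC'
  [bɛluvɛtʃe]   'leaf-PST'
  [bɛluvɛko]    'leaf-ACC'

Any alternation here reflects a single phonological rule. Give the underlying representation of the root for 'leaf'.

In [bɛluvɛtʃe] and [bɛluvɛko] the final segment of 'leaf' alternates: [tʃ] ~ [k].
If /tʃ/ were underlying and a rule turned it into [k] before the ACC suffix, 'mountain' would also alternate; but it has [tʃ] in both [rebepitʃe] and [rebepitʃo].
The underlying segment must be /k/; /k/ becomes palato-alveolar [tʃ] before a front vowel, yielding [tʃ] there.

/bɛluvɛk/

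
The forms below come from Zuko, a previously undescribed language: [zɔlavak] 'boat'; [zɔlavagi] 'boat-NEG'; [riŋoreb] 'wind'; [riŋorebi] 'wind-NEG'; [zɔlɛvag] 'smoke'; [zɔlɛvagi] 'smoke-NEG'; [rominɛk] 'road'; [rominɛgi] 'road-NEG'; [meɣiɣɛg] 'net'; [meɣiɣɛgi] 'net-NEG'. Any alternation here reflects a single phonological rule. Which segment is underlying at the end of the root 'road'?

/k/

In [rominɛk] and [rominɛgi] the final segment of 'road' alternates: [k] ~ [g].
Compare 'net', with invariant [g] in [meɣiɣɛg] and [meɣiɣɛgi]: an analysis with underlying /g/ and a rule producing [k] in isolation would wrongly predict alternation here too.
So /k/ is underlying, and a rule of intervocalic voicing — voiceless stops become voiced between vowels — gives [g].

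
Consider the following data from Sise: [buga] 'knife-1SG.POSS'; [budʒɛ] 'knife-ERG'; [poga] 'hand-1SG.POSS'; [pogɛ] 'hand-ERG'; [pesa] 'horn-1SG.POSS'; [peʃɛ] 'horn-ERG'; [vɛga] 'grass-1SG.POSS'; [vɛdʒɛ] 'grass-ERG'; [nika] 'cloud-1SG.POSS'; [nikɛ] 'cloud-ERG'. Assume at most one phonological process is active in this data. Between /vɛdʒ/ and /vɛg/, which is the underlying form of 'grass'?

/vɛdʒ/

The stem for 'grass' ends in [g] in [vɛga] but [dʒ] in [vɛdʒɛ].
If /g/ were underlying and a rule turned it into [dʒ] before the ERG suffix, 'hand' would also alternate; but it has [g] in both [poga] and [pogɛ].
The underlying segment must be /dʒ/; palato-alveolar /dʒ/ and /ʃ/ become [g] and [s] when no front vowel follows, yielding [g] there.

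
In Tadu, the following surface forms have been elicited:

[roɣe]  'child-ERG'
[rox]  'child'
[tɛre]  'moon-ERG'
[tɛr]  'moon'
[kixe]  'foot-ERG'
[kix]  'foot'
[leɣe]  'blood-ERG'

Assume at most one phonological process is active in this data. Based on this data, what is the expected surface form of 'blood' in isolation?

The stem for 'child' ends in [ɣ] in [roɣe] but [x] in [rox].
If /x/ were underlying and a rule turned it into [ɣ] before the ERG suffix, 'foot' would also alternate; but it has [x] in both [kixe] and [kix].
Therefore /ɣ/ is basic and [x] is derived by word-final obstruent devoicing (voiced obstruents become voiceless word-finally).
From [leɣe] the stem 'blood' is /leɣ/; word-finally this yields [lex].

[lex]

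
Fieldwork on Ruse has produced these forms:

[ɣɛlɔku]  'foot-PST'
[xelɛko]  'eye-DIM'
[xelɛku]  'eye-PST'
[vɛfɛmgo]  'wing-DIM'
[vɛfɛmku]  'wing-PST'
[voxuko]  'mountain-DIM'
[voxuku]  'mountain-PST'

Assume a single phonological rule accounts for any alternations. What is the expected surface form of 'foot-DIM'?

[ɣɛlɔko]

The DIM morpheme has two allomorphs, [-go] and [-ko].
The PST suffix, which begins with [k], is invariant after every stem; so [k] is not altered by any rule here.
So the underlying form is /-go/, and voiced stops become voiceless after a vowel.
After 'foot', which ends in a vowel, the suffix surfaces as [-ko], giving [ɣɛlɔko].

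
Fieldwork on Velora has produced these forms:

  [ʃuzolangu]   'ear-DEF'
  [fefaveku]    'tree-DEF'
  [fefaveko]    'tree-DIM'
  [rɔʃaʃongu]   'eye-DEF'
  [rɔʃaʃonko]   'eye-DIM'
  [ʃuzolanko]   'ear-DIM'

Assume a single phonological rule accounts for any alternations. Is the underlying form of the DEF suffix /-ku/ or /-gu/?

The DEF suffix surfaces as [-gu] and [-ku], depending on the final segment of the stem.
The DIM suffix, which begins with [k], is invariant after every stem; so [k] is not altered by any rule here.
So the underlying form is /-gu/, and voiced stops become voiceless after a vowel.

/-gu/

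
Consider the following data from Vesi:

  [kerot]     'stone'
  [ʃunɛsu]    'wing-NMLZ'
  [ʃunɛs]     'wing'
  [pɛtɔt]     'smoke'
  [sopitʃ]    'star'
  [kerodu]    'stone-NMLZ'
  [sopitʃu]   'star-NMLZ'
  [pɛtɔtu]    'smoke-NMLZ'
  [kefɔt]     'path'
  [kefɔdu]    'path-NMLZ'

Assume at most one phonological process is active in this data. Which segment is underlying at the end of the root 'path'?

/d/

In [kefɔdu] and [kefɔt] the final segment of 'path' alternates: [d] ~ [t].
But 'smoke' keeps [t] in both environments ([pɛtɔtu], [pɛtɔt]), so there is no rule changing /t/ to [d] before the NMLZ suffix.
Therefore /d/ is basic and [t] is derived by word-final obstruent devoicing (voiced obstruents become voiceless word-finally).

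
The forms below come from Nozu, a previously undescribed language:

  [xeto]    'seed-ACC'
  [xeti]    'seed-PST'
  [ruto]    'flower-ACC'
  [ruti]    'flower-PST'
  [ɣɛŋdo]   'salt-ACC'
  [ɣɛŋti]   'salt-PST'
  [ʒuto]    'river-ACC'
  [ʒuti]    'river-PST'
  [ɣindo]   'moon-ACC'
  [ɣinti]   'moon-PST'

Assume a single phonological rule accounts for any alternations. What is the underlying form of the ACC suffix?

The ACC morpheme has two allomorphs, [-do] and [-to].
By contrast the PST suffix keeps its initial [t] throughout — that segment must be underlying.
So the underlying form is /-do/, and voiced stops become voiceless after a vowel.

/-do/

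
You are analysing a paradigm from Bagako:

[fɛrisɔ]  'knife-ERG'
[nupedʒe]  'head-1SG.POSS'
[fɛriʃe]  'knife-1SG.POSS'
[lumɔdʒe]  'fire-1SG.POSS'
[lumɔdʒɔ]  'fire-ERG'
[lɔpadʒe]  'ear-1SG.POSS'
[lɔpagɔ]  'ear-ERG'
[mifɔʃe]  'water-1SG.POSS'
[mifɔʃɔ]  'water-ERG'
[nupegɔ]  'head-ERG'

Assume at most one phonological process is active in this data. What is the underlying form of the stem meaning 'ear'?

/lɔpag/

'ear' shows [dʒ] ~ [g] at the end of the stem ([lɔpadʒe] vs [lɔpagɔ]).
If /dʒ/ were underlying and a rule turned it into [g] before the ERG suffix, 'fire' would also alternate; but it has [dʒ] in both [lumɔdʒe] and [lumɔdʒɔ].
Therefore /g/ is basic and [dʒ] is derived by palatalization before a front vowel (/g/ and /s/ become palato-alveolar [dʒ] and [ʃ] before a front vowel).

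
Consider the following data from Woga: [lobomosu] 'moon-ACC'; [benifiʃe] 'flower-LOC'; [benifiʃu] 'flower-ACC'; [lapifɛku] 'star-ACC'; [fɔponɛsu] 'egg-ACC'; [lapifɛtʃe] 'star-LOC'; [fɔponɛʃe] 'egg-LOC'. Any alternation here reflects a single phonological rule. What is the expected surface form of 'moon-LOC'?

[lobomoʃe]

'egg' shows [ʃ] ~ [s] at the end of the stem ([fɔponɛʃe] vs [fɔponɛsu]).
The stem 'flower' ([benifiʃe], [benifiʃu]) shows [ʃ] unchanged in both environments, so [ʃ] cannot be basic with [s] derived before the ACC suffix.
So /s/ is underlying, and a rule of palatalization before a front vowel — /k/ and /s/ become palato-alveolar [tʃ] and [ʃ] before a front vowel — gives [ʃ].
From [lobomosu] the stem 'moon' is /lobomos/; before a front vowel this yields [lobomoʃe].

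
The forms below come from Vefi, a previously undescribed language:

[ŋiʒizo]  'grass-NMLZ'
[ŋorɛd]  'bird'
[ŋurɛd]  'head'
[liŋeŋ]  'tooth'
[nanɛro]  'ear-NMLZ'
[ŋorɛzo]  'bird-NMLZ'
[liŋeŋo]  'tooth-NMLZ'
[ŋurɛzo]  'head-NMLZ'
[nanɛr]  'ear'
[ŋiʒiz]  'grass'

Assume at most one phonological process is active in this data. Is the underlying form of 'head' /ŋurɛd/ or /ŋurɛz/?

The root 'head' surfaces as [ŋurɛzo] and [ŋurɛd], with a stem-final [z] ~ [d] alternation.
Compare 'grass', with invariant [z] in [ŋiʒizo] and [ŋiʒiz]: an analysis with underlying /z/ and a rule producing [d] in isolation would wrongly predict alternation here too.
The alternation reflects intervocalic spirantization: voiced stops become fricatives between vowels. /d/ is underlying.

/ŋurɛd/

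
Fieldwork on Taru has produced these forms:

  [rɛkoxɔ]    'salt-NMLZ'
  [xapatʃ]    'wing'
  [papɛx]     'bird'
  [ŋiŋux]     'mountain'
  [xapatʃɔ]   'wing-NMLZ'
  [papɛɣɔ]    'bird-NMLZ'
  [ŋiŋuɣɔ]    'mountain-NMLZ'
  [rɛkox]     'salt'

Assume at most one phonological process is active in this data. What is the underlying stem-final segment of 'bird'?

/ɣ/

'bird' shows [ɣ] ~ [x] at the end of the stem ([papɛɣɔ] vs [papɛx]).
The stem 'salt' ([rɛkoxɔ], [rɛkox]) shows [x] unchanged in both environments, so [x] cannot be basic with [ɣ] derived before the NMLZ suffix.
So /ɣ/ is underlying, and a rule of word-final obstruent devoicing — voiced obstruents become voiceless word-finally — gives [x].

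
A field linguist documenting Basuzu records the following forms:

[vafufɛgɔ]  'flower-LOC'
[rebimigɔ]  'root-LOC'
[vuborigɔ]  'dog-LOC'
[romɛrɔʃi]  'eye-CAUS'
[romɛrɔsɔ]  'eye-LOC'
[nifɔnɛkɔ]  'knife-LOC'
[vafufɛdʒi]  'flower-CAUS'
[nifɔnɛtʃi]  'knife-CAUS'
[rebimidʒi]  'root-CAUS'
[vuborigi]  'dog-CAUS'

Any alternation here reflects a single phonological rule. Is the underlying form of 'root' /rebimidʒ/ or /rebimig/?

/rebimidʒ/

The root 'root' surfaces as [rebimigɔ] and [rebimidʒi], with a stem-final [g] ~ [dʒ] alternation.
If /g/ were underlying and a rule turned it into [dʒ] before the CAUS suffix, 'dog' would also alternate; but it has [g] in both [vuborigɔ] and [vuborigi].
Therefore /dʒ/ is basic and [g] is derived by depalatalization (palato-alveolar /tʃ/, /dʒ/ and /ʃ/ become [k], [g] and [s] when no front vowel follows).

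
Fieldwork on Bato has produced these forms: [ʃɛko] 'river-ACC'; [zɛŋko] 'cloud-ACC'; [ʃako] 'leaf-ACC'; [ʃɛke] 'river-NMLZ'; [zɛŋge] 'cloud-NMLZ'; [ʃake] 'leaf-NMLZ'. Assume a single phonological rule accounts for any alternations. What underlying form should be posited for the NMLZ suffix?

/-ge/

The NMLZ morpheme has two allomorphs, [-ge] and [-ke].
The ACC suffix, which begins with [k], is invariant after every stem; so [k] is not altered by any rule here.
The NMLZ suffix is therefore /-ge/ underlyingly, with post-vocalic devoicing: voiced stops become voiceless after a vowel.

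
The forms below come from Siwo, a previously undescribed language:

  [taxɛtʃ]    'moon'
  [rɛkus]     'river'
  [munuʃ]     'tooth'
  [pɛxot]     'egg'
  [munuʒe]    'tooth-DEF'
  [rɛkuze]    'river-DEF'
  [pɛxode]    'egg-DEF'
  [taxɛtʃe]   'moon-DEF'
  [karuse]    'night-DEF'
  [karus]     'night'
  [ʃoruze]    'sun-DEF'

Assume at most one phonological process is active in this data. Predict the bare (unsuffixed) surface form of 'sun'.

[ʃorus]

In [rɛkus] and [rɛkuze] the final segment of 'river' alternates: [s] ~ [z].
The stem 'night' ([karus], [karuse]) shows [s] unchanged in both environments, so [s] cannot be basic with [z] derived before the DEF suffix.
Therefore /z/ is basic and [s] is derived by word-final obstruent devoicing (voiced obstruents become voiceless word-finally).
The one attested form of 'sun', [ʃoruze], shows underlying /ʃoruz/. Applying the same rule word-finally gives [ʃorus].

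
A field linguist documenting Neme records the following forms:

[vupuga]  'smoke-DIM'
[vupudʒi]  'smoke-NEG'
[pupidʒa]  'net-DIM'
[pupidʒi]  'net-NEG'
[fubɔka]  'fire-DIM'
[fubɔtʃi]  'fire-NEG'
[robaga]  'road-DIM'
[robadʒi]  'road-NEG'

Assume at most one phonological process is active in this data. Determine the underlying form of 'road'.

In [robaga] and [robadʒi] the final segment of 'road' alternates: [g] ~ [dʒ].
If /dʒ/ were underlying and a rule turned it into [g] before the DIM suffix, 'net' would also alternate; but it has [dʒ] in both [pupidʒa] and [pupidʒi].
Therefore /g/ is basic and [dʒ] is derived by palatalization before a front vowel (/k/ and /g/ become palato-alveolar [tʃ] and [dʒ] before a front vowel).
Hence 'road' is /robag/ underlyingly.

/robag/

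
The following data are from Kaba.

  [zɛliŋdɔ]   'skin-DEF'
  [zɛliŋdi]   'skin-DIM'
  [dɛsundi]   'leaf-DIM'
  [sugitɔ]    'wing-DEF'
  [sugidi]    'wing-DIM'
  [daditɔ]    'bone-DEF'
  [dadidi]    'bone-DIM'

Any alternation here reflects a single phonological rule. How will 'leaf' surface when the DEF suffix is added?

[dɛsundɔ]

The DEF suffix surfaces as [-dɔ] and [-tɔ], depending on the final segment of the stem.
The DIM suffix, which begins with [d], is invariant after every stem; so [d] is not altered by any rule here.
So the underlying form is /-tɔ/, and voiceless stops become voiced after a nasal.
After 'leaf', which ends in a nasal, the suffix surfaces as [-dɔ], giving [dɛsundɔ].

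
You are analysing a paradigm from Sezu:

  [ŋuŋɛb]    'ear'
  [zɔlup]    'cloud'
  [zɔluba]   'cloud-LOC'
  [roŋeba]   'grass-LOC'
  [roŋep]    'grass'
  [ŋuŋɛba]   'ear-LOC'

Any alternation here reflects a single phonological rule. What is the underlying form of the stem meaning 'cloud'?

'cloud' shows [b] ~ [p] at the end of the stem ([zɔluba] vs [zɔlup]).
If /b/ were underlying and a rule turned it into [p] in isolation, 'ear' would also alternate; but it has [b] in both [ŋuŋɛba] and [ŋuŋɛb].
Therefore /p/ is basic and [b] is derived by intervocalic voicing (voiceless stops become voiced between vowels).
So 'cloud' = /zɔlup/.

/zɔlup/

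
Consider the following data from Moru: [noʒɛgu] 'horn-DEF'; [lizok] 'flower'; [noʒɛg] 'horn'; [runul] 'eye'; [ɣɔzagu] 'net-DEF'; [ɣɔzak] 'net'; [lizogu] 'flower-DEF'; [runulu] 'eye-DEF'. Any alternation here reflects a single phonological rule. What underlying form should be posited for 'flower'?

'flower' shows [k] ~ [g] at the end of the stem ([lizok] vs [lizogu]).
But 'horn' keeps [g] in both environments ([noʒɛg], [noʒɛgu]), so there is no rule changing /g/ to [k] in isolation.
The alternation reflects intervocalic voicing: voiceless stops become voiced between vowels. /k/ is underlying.
Hence 'flower' is /lizok/ underlyingly.

/lizok/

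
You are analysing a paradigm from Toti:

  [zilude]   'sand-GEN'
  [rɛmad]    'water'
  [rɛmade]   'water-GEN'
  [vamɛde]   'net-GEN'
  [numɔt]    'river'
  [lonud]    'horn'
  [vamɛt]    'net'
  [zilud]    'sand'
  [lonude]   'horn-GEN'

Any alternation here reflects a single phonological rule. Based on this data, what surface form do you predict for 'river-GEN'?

In [vamɛt] and [vamɛde] the final segment of 'net' alternates: [t] ~ [d].
But 'sand' keeps [d] in both environments ([zilud], [zilude]), so there is no rule changing /d/ to [t] in isolation.
So /t/ is underlying, and a rule of intervocalic voicing — voiceless stops become voiced between vowels — gives [d].
From [numɔt] the stem 'river' is /numɔt/; between vowels this yields [numɔde].

[numɔde]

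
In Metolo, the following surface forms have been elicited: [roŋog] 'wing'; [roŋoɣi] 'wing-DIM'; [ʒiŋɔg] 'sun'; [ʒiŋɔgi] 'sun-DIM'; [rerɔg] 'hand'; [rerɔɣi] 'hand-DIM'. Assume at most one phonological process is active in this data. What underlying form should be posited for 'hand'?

/rerɔɣ/

'hand' shows [g] ~ [ɣ] at the end of the stem ([rerɔg] vs [rerɔɣi]).
Compare 'sun', with invariant [g] in [ʒiŋɔg] and [ʒiŋɔgi]: an analysis with underlying /g/ and a rule producing [ɣ] before the DIM suffix would wrongly predict alternation here too.
Therefore /ɣ/ is basic and [g] is derived by word-final hardening (voiced fricatives become stops word-finally).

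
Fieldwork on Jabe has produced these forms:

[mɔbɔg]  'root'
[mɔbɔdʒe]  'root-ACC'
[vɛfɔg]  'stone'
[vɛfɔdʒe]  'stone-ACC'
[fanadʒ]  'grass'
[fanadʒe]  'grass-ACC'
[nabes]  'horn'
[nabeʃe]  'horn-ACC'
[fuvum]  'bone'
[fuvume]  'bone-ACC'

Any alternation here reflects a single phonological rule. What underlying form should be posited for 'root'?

/mɔbɔg/

In [mɔbɔg] and [mɔbɔdʒe] the final segment of 'root' alternates: [g] ~ [dʒ].
Compare 'grass', with invariant [dʒ] in [fanadʒ] and [fanadʒe]: an analysis with underlying /dʒ/ and a rule producing [g] in isolation would wrongly predict alternation here too.
The underlying segment must be /g/; /g/ and /s/ become palato-alveolar [dʒ] and [ʃ] before a front vowel, yielding [dʒ] there.
Hence 'root' is /mɔbɔg/ underlyingly.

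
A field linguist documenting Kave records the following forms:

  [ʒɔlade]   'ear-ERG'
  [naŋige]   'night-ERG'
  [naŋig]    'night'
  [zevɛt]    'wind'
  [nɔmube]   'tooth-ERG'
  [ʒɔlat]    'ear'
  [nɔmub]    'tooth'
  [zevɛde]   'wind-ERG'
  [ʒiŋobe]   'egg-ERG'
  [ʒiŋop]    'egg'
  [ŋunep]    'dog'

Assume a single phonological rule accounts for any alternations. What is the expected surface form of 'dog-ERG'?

[ŋunebe]

The root 'egg' surfaces as [ʒiŋobe] and [ʒiŋop], with a stem-final [b] ~ [p] alternation.
The stem 'tooth' ([nɔmube], [nɔmub]) shows [b] unchanged in both environments, so [b] cannot be basic with [p] derived in isolation.
So /p/ is underlying, and a rule of intervocalic voicing — voiceless stops become voiced between vowels — gives [b].
The one attested form of 'dog', [ŋunep], shows underlying /ŋunep/. Applying the same rule between vowels gives [ŋunebe].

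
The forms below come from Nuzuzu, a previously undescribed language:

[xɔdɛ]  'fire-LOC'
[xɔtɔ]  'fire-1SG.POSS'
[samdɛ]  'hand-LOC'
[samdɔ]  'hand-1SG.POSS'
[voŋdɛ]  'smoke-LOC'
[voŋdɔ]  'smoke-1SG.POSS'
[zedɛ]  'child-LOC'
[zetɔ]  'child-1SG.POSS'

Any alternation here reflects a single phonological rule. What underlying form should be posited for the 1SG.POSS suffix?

The 1SG.POSS suffix surfaces as [-dɔ] and [-tɔ], depending on the final segment of the stem.
By contrast the LOC suffix keeps its initial [d] throughout — that segment must be underlying.
The 1SG.POSS suffix is therefore /-tɔ/ underlyingly, with post-nasal voicing: voiceless stops become voiced after a nasal.

/-tɔ/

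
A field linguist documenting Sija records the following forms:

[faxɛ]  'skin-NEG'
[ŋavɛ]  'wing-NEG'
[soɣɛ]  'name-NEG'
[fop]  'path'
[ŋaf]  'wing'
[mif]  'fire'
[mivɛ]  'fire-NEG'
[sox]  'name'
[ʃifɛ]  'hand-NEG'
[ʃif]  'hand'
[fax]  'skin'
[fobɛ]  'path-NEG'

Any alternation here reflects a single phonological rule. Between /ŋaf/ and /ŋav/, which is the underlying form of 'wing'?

/ŋav/

The root 'wing' surfaces as [ŋavɛ] and [ŋaf], with a stem-final [v] ~ [f] alternation.
The stem 'hand' ([ʃifɛ], [ʃif]) shows [f] unchanged in both environments, so [f] cannot be basic with [v] derived before the NEG suffix.
So /v/ is underlying, and a rule of word-final obstruent devoicing — voiced obstruents become voiceless word-finally — gives [f].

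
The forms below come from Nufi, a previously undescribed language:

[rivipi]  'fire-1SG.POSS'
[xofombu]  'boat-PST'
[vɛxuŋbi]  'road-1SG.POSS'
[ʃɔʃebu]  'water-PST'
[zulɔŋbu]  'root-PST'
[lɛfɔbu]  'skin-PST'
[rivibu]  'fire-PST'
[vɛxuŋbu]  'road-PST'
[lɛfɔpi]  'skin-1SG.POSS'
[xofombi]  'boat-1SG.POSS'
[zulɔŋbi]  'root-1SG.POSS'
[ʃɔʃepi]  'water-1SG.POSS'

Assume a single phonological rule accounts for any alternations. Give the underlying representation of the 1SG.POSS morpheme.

/-pi/

The 1SG.POSS suffix surfaces as [-bi] and [-pi], depending on the final segment of the stem.
By contrast the PST suffix keeps its initial [b] throughout — that segment must be underlying.
The 1SG.POSS suffix is therefore /-pi/ underlyingly, with post-nasal voicing: voiceless stops become voiced after a nasal.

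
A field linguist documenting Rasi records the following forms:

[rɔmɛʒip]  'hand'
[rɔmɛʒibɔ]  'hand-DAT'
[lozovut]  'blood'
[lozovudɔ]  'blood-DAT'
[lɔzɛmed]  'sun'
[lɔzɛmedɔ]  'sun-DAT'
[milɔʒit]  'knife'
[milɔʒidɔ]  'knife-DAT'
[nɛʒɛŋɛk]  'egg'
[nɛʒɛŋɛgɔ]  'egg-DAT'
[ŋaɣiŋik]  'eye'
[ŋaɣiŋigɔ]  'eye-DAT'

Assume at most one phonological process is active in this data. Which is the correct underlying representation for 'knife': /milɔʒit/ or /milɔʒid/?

/milɔʒit/

The stem for 'knife' ends in [t] in [milɔʒit] but [d] in [milɔʒidɔ].
But 'sun' keeps [d] in both environments ([lɔzɛmed], [lɔzɛmedɔ]), so there is no rule changing /d/ to [t] in isolation.
Therefore /t/ is basic and [d] is derived by intervocalic voicing (voiceless stops become voiced between vowels).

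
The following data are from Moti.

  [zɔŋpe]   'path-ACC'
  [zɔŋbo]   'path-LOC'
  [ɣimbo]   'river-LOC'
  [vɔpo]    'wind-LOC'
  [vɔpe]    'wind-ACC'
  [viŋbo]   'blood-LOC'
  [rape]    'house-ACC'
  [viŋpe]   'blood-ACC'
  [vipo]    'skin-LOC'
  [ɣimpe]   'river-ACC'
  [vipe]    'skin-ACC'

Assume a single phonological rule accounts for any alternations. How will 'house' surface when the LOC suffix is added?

The LOC morpheme has two allomorphs, [-bo] and [-po].
By contrast the ACC suffix keeps its initial [p] throughout — that segment must be underlying.
So the underlying form is /-bo/, and voiced stops become voiceless after a vowel.
After 'house', which ends in a vowel, the suffix surfaces as [-po], giving [rapo].

[rapo]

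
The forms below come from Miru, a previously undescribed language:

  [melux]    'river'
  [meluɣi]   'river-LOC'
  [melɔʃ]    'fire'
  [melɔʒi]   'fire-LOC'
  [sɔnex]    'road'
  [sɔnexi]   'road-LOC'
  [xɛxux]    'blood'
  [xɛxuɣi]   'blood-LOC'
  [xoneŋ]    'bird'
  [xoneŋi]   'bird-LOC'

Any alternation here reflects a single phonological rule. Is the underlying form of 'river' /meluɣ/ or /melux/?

'river' shows [x] ~ [ɣ] at the end of the stem ([melux] vs [meluɣi]).
The stem 'road' ([sɔnex], [sɔnexi]) shows [x] unchanged in both environments, so [x] cannot be basic with [ɣ] derived before the LOC suffix.
The alternation reflects word-final obstruent devoicing: voiced obstruents become voiceless word-finally. /ɣ/ is underlying.

/meluɣ/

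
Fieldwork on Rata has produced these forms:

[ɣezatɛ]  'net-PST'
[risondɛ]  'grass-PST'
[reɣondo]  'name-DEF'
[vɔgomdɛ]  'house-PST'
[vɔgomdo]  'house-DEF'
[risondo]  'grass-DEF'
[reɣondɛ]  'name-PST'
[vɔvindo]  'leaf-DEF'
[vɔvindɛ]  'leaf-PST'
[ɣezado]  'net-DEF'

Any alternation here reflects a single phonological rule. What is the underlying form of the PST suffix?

/-tɛ/

The PST suffix surfaces as [-dɛ] and [-tɛ], depending on the final segment of the stem.
By contrast the DEF suffix keeps its initial [d] throughout — that segment must be underlying.
So the underlying form is /-tɛ/, and voiceless stops become voiced after a nasal.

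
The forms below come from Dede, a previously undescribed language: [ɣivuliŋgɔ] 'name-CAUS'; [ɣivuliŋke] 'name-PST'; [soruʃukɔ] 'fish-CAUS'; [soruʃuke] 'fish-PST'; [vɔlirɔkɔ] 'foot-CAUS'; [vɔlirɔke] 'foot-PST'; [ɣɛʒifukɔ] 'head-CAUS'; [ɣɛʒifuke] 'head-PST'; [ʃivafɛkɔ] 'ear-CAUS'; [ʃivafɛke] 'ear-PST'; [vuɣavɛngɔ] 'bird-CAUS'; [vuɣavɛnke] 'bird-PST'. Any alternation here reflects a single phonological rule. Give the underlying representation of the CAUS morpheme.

/-gɔ/

The CAUS morpheme has two allomorphs, [-gɔ] and [-kɔ].
The PST suffix, which begins with [k], is invariant after every stem; so [k] is not altered by any rule here.
The CAUS suffix is therefore /-gɔ/ underlyingly, with post-vocalic devoicing: voiced stops become voiceless after a vowel.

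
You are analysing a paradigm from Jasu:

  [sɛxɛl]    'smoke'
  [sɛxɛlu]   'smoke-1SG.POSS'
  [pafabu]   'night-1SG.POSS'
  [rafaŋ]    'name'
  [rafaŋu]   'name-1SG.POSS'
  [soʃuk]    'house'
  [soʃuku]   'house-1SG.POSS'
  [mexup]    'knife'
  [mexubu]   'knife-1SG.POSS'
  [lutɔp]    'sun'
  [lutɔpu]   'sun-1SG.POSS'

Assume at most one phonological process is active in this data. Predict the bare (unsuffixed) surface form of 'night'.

'knife' shows [p] ~ [b] at the end of the stem ([mexup] vs [mexubu]).
If /p/ were underlying and a rule turned it into [b] before the 1SG.POSS suffix, 'sun' would also alternate; but it has [p] in both [lutɔp] and [lutɔpu].
So /b/ is underlying, and a rule of word-final obstruent devoicing — voiced obstruents become voiceless word-finally — gives [p].
From [pafabu] the stem 'night' is /pafab/; word-finally this yields [pafap].

[pafap]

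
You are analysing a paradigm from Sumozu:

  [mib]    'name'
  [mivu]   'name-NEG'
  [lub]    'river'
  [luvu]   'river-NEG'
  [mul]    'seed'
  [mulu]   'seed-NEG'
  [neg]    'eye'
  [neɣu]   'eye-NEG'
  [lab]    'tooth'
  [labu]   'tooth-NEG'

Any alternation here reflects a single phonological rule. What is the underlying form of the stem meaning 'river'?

/luv/

The root 'river' surfaces as [lub] and [luvu], with a stem-final [b] ~ [v] alternation.
Compare 'tooth', with invariant [b] in [lab] and [labu]: an analysis with underlying /b/ and a rule producing [v] before the NEG suffix would wrongly predict alternation here too.
The alternation reflects word-final hardening: voiced fricatives become stops word-finally. /v/ is underlying.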